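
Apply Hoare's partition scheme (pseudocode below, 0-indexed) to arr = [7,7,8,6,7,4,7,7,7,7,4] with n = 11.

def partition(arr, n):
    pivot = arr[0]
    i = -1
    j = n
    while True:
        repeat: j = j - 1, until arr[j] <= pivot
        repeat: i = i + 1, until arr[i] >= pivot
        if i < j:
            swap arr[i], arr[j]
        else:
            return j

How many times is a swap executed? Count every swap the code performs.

pivot=7
j stops at 10 (4), i stops at 0 (7); swap ⇒ [4,7,8,6,7,4,7,7,7,7,7]
j stops at 9 (7), i stops at 1 (7); swap ⇒ [4,7,8,6,7,4,7,7,7,7,7]
j stops at 8 (7), i stops at 2 (8); swap ⇒ [4,7,7,6,7,4,7,7,8,7,7]
j stops at 7 (7), i stops at 4 (7); swap ⇒ [4,7,7,6,7,4,7,7,8,7,7]
j stops at 6, i stops at 6; i≥j ⇒ return 6. arr=[4,7,7,6,7,4,7,7,8,7,7]

4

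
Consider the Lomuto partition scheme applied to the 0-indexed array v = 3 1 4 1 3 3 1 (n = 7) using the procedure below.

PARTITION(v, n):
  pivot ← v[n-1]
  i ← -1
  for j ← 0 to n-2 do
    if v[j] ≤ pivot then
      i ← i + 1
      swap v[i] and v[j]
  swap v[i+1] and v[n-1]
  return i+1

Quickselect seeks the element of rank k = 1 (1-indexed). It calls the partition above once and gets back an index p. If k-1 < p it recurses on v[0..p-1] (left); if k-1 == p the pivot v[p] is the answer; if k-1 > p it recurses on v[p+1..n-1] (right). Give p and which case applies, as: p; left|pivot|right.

pivot = v[6] = 1; i = -1
j=0: v[0]=3 > 1 → no swap
j=1: v[1]=1 ≤ 1 → i=0, swap v[0],v[1] → 1 3 4 1 3 3 1
j=2: v[2]=4 > 1 → no swap
j=3: v[3]=1 ≤ 1 → i=1, swap v[1],v[3] → 1 1 4 3 3 3 1
j=4: v[4]=3 > 1 → no swap
j=5: v[5]=3 > 1 → no swap
final swap v[2],v[6] → 1 1 1 3 3 3 4; return 2
p = 2; k-1 = 0 < 2 ⇒ left

2; left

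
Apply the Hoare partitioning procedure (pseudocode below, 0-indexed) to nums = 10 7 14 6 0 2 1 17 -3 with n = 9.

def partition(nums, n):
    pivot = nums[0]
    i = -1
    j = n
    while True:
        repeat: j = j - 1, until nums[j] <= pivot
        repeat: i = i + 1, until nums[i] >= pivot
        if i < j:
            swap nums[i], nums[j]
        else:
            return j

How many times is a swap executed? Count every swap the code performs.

2

pivot = nums[0] = 10; i = -1, j = 9
j→8 (nums[8]=-3≤10), i→0 (nums[0]=10≥10); i<j, swap → -3 7 14 6 0 2 1 17 10
j→6 (nums[6]=1≤10), i→2 (nums[2]=14≥10); i<j, swap → -3 7 1 6 0 2 14 17 10
j→5, i→6; i≥j, return j=5. nums = -3 7 1 6 0 2 14 17 10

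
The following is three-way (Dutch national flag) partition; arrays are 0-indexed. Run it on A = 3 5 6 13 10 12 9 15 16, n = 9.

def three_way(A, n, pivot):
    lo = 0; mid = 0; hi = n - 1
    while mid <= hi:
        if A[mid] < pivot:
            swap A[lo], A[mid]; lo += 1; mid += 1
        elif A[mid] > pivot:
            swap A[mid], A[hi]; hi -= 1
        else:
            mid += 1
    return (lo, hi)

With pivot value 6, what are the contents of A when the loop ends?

3 5 6 10 12 9 15 16 13

pivot = 6; lo=0, mid=0, hi=8
A[mid]=3<6: swap A[0],A[0]; lo=1,mid=1 → 3 5 6 13 10 12 9 15 16
A[mid]=5<6: swap A[1],A[1]; lo=2,mid=2 → 3 5 6 13 10 12 9 15 16
A[mid]=6=6: mid=3
A[mid]=13>6: swap A[3],A[8]; hi=7 → 3 5 6 16 10 12 9 15 13
A[mid]=16>6: swap A[3],A[7]; hi=6 → 3 5 6 15 10 12 9 16 13
A[mid]=15>6: swap A[3],A[6]; hi=5 → 3 5 6 9 10 12 15 16 13
A[mid]=9>6: swap A[3],A[5]; hi=4 → 3 5 6 12 10 9 15 16 13
A[mid]=12>6: swap A[3],A[4]; hi=3 → 3 5 6 10 12 9 15 16 13
A[mid]=10>6: swap A[3],A[3]; hi=2 → 3 5 6 10 12 9 15 16 13
end: lo=2, hi=2; A = 3 5 6 10 12 9 15 16 13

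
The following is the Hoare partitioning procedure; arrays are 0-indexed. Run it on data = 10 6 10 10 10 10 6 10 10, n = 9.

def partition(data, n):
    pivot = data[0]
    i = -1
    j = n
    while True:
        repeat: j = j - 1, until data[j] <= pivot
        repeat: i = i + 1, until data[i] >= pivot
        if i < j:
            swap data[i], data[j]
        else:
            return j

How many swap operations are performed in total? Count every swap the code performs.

pivot = data[0] = 10; i = -1, j = 9
j→8 (data[8]=10≤10), i→0 (data[0]=10≥10); i<j, swap → 10 6 10 10 10 10 6 10 10
j→7 (data[7]=10≤10), i→2 (data[2]=10≥10); i<j, swap → 10 6 10 10 10 10 6 10 10
j→6 (data[6]=6≤10), i→3 (data[3]=10≥10); i<j, swap → 10 6 10 6 10 10 10 10 10
j→5 (data[5]=10≤10), i→4 (data[4]=10≥10); i<j, swap → 10 6 10 6 10 10 10 10 10
j→4, i→5; i≥j, return j=4. data = 10 6 10 6 10 10 10 10 10

4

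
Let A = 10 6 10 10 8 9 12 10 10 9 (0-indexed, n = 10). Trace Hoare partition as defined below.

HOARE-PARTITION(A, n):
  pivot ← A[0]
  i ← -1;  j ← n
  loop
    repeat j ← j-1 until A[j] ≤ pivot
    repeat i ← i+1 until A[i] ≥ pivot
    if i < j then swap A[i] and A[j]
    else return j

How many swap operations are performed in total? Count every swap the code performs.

pivot = A[0] = 10; i = -1, j = 10
j→9 (A[9]=9≤10), i→0 (A[0]=10≥10); i<j, swap → 9 6 10 10 8 9 12 10 10 10
j→8 (A[8]=10≤10), i→2 (A[2]=10≥10); i<j, swap → 9 6 10 10 8 9 12 10 10 10
j→7 (A[7]=10≤10), i→3 (A[3]=10≥10); i<j, swap → 9 6 10 10 8 9 12 10 10 10
j→5, i→6; i≥j, return j=5. A = 9 6 10 10 8 9 12 10 10 10

3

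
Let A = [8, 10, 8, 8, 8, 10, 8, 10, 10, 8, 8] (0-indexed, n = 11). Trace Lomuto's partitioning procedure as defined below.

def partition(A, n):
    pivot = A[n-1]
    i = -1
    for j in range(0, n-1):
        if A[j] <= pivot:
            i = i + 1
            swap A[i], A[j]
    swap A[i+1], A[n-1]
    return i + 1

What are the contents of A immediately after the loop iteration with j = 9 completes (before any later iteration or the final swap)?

pivot=8, i=-1
j=0: 8≤8, i=0, swap(0,0) ⇒ [8, 10, 8, 8, 8, 10, 8, 10, 10, 8, 8]
j=1: 10>8, skip
j=2: 8≤8, i=1, swap(1,2) ⇒ [8, 8, 10, 8, 8, 10, 8, 10, 10, 8, 8]
j=3: 8≤8, i=2, swap(2,3) ⇒ [8, 8, 8, 10, 8, 10, 8, 10, 10, 8, 8]
j=4: 8≤8, i=3, swap(3,4) ⇒ [8, 8, 8, 8, 10, 10, 8, 10, 10, 8, 8]
j=5: 10>8, skip
j=6: 8≤8, i=4, swap(4,6) ⇒ [8, 8, 8, 8, 8, 10, 10, 10, 10, 8, 8]
j=7: 10>8, skip
j=8: 10>8, skip
j=9: 8≤8, i=5, swap(5,9) ⇒ [8, 8, 8, 8, 8, 8, 10, 10, 10, 10, 8]
(after j=9) A = [8, 8, 8, 8, 8, 8, 10, 10, 10, 10, 8]

[8, 8, 8, 8, 8, 8, 10, 10, 10, 10, 8]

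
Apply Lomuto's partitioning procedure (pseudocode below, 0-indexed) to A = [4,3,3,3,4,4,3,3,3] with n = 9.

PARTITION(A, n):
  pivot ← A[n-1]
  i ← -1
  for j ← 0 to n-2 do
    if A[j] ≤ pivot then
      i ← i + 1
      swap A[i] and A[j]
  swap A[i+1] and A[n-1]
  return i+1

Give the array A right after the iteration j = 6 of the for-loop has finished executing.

[3,3,3,3,4,4,4,3,3]

pivot=3, i=-1
j=0: 4>3, skip
j=1: 3≤3, i=0, swap(0,1) ⇒ [3,4,3,3,4,4,3,3,3]
j=2: 3≤3, i=1, swap(1,2) ⇒ [3,3,4,3,4,4,3,3,3]
j=3: 3≤3, i=2, swap(2,3) ⇒ [3,3,3,4,4,4,3,3,3]
j=4: 4>3, skip
j=5: 4>3, skip
j=6: 3≤3, i=3, swap(3,6) ⇒ [3,3,3,3,4,4,4,3,3]
(after j=6) A = [3,3,3,3,4,4,4,3,3]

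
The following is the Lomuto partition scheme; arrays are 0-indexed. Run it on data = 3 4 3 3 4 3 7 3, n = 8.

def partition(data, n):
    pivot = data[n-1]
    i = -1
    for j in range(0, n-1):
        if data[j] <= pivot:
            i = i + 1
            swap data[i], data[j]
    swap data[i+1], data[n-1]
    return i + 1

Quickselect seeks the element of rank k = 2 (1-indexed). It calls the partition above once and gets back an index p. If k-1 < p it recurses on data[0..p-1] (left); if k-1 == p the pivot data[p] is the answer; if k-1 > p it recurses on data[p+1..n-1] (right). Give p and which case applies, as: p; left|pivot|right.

4; left

pivot=3, i=-1
j=0: 3≤3, i=0, swap(0,0) ⇒ 3 4 3 3 4 3 7 3
j=1: 4>3, skip
j=2: 3≤3, i=1, swap(1,2) ⇒ 3 3 4 3 4 3 7 3
j=3: 3≤3, i=2, swap(2,3) ⇒ 3 3 3 4 4 3 7 3
j=4: 4>3, skip
j=5: 3≤3, i=3, swap(3,5) ⇒ 3 3 3 3 4 4 7 3
j=6: 7>3, skip
swap(4,7) ⇒ 3 3 3 3 3 4 7 4; return 4
p = 4; k-1 = 1 < 4 ⇒ left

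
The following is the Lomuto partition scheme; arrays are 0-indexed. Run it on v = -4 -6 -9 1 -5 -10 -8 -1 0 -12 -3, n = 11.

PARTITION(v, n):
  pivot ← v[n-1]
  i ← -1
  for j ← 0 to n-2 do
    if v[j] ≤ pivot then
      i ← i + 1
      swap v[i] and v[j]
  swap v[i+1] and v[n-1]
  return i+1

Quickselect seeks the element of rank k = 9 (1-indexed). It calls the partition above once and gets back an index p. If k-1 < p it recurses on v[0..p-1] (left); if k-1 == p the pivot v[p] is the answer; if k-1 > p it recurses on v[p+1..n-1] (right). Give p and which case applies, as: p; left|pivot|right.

pivot=-3, i=-1
j=0: -4≤-3, i=0, swap(0,0) ⇒ -4 -6 -9 1 -5 -10 -8 -1 0 -12 -3
j=1: -6≤-3, i=1, swap(1,1) ⇒ -4 -6 -9 1 -5 -10 -8 -1 0 -12 -3
j=2: -9≤-3, i=2, swap(2,2) ⇒ -4 -6 -9 1 -5 -10 -8 -1 0 -12 -3
j=3: 1>-3, skip
j=4: -5≤-3, i=3, swap(3,4) ⇒ -4 -6 -9 -5 1 -10 -8 -1 0 -12 -3
j=5: -10≤-3, i=4, swap(4,5) ⇒ -4 -6 -9 -5 -10 1 -8 -1 0 -12 -3
j=6: -8≤-3, i=5, swap(5,6) ⇒ -4 -6 -9 -5 -10 -8 1 -1 0 -12 -3
j=7: -1>-3, skip
j=8: 0>-3, skip
j=9: -12≤-3, i=6, swap(6,9) ⇒ -4 -6 -9 -5 -10 -8 -12 -1 0 1 -3
swap(7,10) ⇒ -4 -6 -9 -5 -10 -8 -12 -3 0 1 -1; return 7
p = 7; k-1 = 8 > 7 ⇒ right

7; right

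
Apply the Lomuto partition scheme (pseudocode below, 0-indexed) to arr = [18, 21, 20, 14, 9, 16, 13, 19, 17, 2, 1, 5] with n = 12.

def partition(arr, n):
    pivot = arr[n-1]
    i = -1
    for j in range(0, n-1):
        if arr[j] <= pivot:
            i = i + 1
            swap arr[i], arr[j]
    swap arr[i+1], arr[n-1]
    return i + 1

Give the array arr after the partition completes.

pivot = arr[11] = 5; i = -1
j=0: arr[0]=18 > 5 → no swap
j=1: arr[1]=21 > 5 → no swap
j=2: arr[2]=20 > 5 → no swap
j=3: arr[3]=14 > 5 → no swap
j=4: arr[4]=9 > 5 → no swap
j=5: arr[5]=16 > 5 → no swap
j=6: arr[6]=13 > 5 → no swap
j=7: arr[7]=19 > 5 → no swap
j=8: arr[8]=17 > 5 → no swap
j=9: arr[9]=2 ≤ 5 → i=0, swap arr[0],arr[9] → [2, 21, 20, 14, 9, 16, 13, 19, 17, 18, 1, 5]
j=10: arr[10]=1 ≤ 5 → i=1, swap arr[1],arr[10] → [2, 1, 20, 14, 9, 16, 13, 19, 17, 18, 21, 5]
final swap arr[2],arr[11] → [2, 1, 5, 14, 9, 16, 13, 19, 17, 18, 21, 20]; return 2

[2, 1, 5, 14, 9, 16, 13, 19, 17, 18, 21, 20]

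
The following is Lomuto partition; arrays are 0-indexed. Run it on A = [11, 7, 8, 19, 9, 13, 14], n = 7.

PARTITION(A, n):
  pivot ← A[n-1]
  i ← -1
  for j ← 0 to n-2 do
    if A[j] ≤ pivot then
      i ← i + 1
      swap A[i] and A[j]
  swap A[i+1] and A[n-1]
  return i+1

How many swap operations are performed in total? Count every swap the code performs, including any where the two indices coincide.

pivot = A[6] = 14; i = -1
j=0: A[0]=11 ≤ 14 → i=0, swap A[0],A[0] (no change) → [11, 7, 8, 19, 9, 13, 14]
j=1: A[1]=7 ≤ 14 → i=1, swap A[1],A[1] (no change) → [11, 7, 8, 19, 9, 13, 14]
j=2: A[2]=8 ≤ 14 → i=2, swap A[2],A[2] (no change) → [11, 7, 8, 19, 9, 13, 14]
j=3: A[3]=19 > 14 → no swap
j=4: A[4]=9 ≤ 14 → i=3, swap A[3],A[4] → [11, 7, 8, 9, 19, 13, 14]
j=5: A[5]=13 ≤ 14 → i=4, swap A[4],A[5] → [11, 7, 8, 9, 13, 19, 14]
final swap A[5],A[6] → [11, 7, 8, 9, 13, 14, 19]; return 5

6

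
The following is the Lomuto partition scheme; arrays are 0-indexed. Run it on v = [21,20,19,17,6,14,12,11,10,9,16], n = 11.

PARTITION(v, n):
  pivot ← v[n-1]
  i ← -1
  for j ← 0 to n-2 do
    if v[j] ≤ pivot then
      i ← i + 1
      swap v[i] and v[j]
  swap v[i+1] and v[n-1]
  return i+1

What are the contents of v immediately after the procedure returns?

pivot=16, i=-1
j=0: 21>16, skip
j=1: 20>16, skip
j=2: 19>16, skip
j=3: 17>16, skip
j=4: 6≤16, i=0, swap(0,4) ⇒ [6,20,19,17,21,14,12,11,10,9,16]
j=5: 14≤16, i=1, swap(1,5) ⇒ [6,14,19,17,21,20,12,11,10,9,16]
j=6: 12≤16, i=2, swap(2,6) ⇒ [6,14,12,17,21,20,19,11,10,9,16]
j=7: 11≤16, i=3, swap(3,7) ⇒ [6,14,12,11,21,20,19,17,10,9,16]
j=8: 10≤16, i=4, swap(4,8) ⇒ [6,14,12,11,10,20,19,17,21,9,16]
j=9: 9≤16, i=5, swap(5,9) ⇒ [6,14,12,11,10,9,19,17,21,20,16]
swap(6,10) ⇒ [6,14,12,11,10,9,16,17,21,20,19]; return 6

[6,14,12,11,10,9,16,17,21,20,19]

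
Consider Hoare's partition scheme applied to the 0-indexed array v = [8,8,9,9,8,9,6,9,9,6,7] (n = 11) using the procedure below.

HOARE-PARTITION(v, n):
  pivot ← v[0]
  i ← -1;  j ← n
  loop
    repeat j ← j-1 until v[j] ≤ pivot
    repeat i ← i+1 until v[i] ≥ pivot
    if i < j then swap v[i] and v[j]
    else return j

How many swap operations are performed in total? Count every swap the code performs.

pivot = v[0] = 8; i = -1, j = 11
j→10 (v[10]=7≤8), i→0 (v[0]=8≥8); i<j, swap → [7,8,9,9,8,9,6,9,9,6,8]
j→9 (v[9]=6≤8), i→1 (v[1]=8≥8); i<j, swap → [7,6,9,9,8,9,6,9,9,8,8]
j→6 (v[6]=6≤8), i→2 (v[2]=9≥8); i<j, swap → [7,6,6,9,8,9,9,9,9,8,8]
j→4 (v[4]=8≤8), i→3 (v[3]=9≥8); i<j, swap → [7,6,6,8,9,9,9,9,9,8,8]
j→3, i→4; i≥j, return j=3. v = [7,6,6,8,9,9,9,9,9,8,8]

4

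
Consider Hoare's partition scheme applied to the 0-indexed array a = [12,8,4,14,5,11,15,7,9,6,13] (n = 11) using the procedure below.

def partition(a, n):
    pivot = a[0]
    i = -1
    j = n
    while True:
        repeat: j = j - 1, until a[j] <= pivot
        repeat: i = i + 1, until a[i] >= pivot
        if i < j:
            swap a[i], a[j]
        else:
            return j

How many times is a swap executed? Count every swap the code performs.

3

pivot=12
j stops at 9 (6), i stops at 0 (12); swap ⇒ [6,8,4,14,5,11,15,7,9,12,13]
j stops at 8 (9), i stops at 3 (14); swap ⇒ [6,8,4,9,5,11,15,7,14,12,13]
j stops at 7 (7), i stops at 6 (15); swap ⇒ [6,8,4,9,5,11,7,15,14,12,13]
j stops at 6, i stops at 7; i≥j ⇒ return 6. a=[6,8,4,9,5,11,7,15,14,12,13]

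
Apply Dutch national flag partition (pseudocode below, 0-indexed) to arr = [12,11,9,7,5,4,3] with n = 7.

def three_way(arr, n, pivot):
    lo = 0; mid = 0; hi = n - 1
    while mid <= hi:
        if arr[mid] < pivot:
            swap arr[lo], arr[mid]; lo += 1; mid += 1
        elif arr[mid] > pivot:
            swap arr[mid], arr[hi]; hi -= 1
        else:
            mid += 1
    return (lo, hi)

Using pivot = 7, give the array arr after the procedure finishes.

pivot = 7; lo=0, mid=0, hi=6
arr[mid]=12>7: swap arr[0],arr[6]; hi=5 → [3,11,9,7,5,4,12]
arr[mid]=3<7: swap arr[0],arr[0]; lo=1,mid=1 → [3,11,9,7,5,4,12]
arr[mid]=11>7: swap arr[1],arr[5]; hi=4 → [3,4,9,7,5,11,12]
arr[mid]=4<7: swap arr[1],arr[1]; lo=2,mid=2 → [3,4,9,7,5,11,12]
arr[mid]=9>7: swap arr[2],arr[4]; hi=3 → [3,4,5,7,9,11,12]
arr[mid]=5<7: swap arr[2],arr[2]; lo=3,mid=3 → [3,4,5,7,9,11,12]
arr[mid]=7=7: mid=4
end: lo=3, hi=3; arr = [3,4,5,7,9,11,12]

[3,4,5,7,9,11,12]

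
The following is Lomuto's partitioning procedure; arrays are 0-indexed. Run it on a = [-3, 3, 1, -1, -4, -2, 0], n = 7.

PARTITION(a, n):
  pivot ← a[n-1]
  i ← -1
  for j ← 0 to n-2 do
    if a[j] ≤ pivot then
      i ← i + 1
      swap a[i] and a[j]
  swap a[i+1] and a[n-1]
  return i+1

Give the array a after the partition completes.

[-3, -1, -4, -2, 0, 3, 1]

pivot=0, i=-1
j=0: -3≤0, i=0, swap(0,0) ⇒ [-3, 3, 1, -1, -4, -2, 0]
j=1: 3>0, skip
j=2: 1>0, skip
j=3: -1≤0, i=1, swap(1,3) ⇒ [-3, -1, 1, 3, -4, -2, 0]
j=4: -4≤0, i=2, swap(2,4) ⇒ [-3, -1, -4, 3, 1, -2, 0]
j=5: -2≤0, i=3, swap(3,5) ⇒ [-3, -1, -4, -2, 1, 3, 0]
swap(4,6) ⇒ [-3, -1, -4, -2, 0, 3, 1]; return 4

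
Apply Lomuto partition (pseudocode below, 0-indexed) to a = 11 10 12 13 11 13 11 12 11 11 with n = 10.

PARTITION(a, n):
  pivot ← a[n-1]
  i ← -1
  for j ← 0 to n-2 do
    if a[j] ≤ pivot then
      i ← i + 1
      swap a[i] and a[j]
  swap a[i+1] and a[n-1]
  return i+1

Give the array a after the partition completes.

11 10 11 11 11 11 13 12 12 13

pivot=11, i=-1
j=0: 11≤11, i=0, swap(0,0) ⇒ 11 10 12 13 11 13 11 12 11 11
j=1: 10≤11, i=1, swap(1,1) ⇒ 11 10 12 13 11 13 11 12 11 11
j=2: 12>11, skip
j=3: 13>11, skip
j=4: 11≤11, i=2, swap(2,4) ⇒ 11 10 11 13 12 13 11 12 11 11
j=5: 13>11, skip
j=6: 11≤11, i=3, swap(3,6) ⇒ 11 10 11 11 12 13 13 12 11 11
j=7: 12>11, skip
j=8: 11≤11, i=4, swap(4,8) ⇒ 11 10 11 11 11 13 13 12 12 11
swap(5,9) ⇒ 11 10 11 11 11 11 13 12 12 13; return 5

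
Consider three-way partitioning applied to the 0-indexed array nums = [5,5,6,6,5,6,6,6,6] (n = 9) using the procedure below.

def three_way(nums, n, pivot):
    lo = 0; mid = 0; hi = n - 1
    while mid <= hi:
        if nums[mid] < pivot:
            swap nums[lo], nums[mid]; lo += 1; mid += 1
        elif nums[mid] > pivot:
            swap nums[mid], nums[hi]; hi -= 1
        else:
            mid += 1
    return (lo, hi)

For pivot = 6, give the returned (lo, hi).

pivot = 6; lo=0, mid=0, hi=8
nums[mid]=5<6: swap nums[0],nums[0]; lo=1,mid=1 → [5,5,6,6,5,6,6,6,6]
nums[mid]=5<6: swap nums[1],nums[1]; lo=2,mid=2 → [5,5,6,6,5,6,6,6,6]
nums[mid]=6=6: mid=3
nums[mid]=6=6: mid=4
nums[mid]=5<6: swap nums[2],nums[4]; lo=3,mid=5 → [5,5,5,6,6,6,6,6,6]
nums[mid]=6=6: mid=6
nums[mid]=6=6: mid=7
nums[mid]=6=6: mid=8
nums[mid]=6=6: mid=9
end: lo=3, hi=8; nums = [5,5,5,6,6,6,6,6,6]

(3, 8)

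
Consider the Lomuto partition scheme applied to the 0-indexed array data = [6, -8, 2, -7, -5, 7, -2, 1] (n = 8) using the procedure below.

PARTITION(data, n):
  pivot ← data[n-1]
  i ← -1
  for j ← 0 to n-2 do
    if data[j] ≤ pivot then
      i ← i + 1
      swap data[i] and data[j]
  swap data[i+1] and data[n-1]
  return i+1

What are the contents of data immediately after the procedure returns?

pivot=1, i=-1
j=0: 6>1, skip
j=1: -8≤1, i=0, swap(0,1) ⇒ [-8, 6, 2, -7, -5, 7, -2, 1]
j=2: 2>1, skip
j=3: -7≤1, i=1, swap(1,3) ⇒ [-8, -7, 2, 6, -5, 7, -2, 1]
j=4: -5≤1, i=2, swap(2,4) ⇒ [-8, -7, -5, 6, 2, 7, -2, 1]
j=5: 7>1, skip
j=6: -2≤1, i=3, swap(3,6) ⇒ [-8, -7, -5, -2, 2, 7, 6, 1]
swap(4,7) ⇒ [-8, -7, -5, -2, 1, 7, 6, 2]; return 4

[-8, -7, -5, -2, 1, 7, 6, 2]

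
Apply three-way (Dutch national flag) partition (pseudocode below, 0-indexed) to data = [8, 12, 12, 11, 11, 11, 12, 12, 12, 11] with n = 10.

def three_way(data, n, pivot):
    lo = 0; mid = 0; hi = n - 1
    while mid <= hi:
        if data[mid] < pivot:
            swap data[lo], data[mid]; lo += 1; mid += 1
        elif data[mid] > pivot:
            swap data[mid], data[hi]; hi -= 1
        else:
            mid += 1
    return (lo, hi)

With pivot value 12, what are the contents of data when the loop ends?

lo=0 mid=0 hi=9
8<12: swap(0,0), lo=1 mid=1 ⇒ [8, 12, 12, 11, 11, 11, 12, 12, 12, 11]
12=12: mid=2
12=12: mid=3
11<12: swap(1,3), lo=2 mid=4 ⇒ [8, 11, 12, 12, 11, 11, 12, 12, 12, 11]
11<12: swap(2,4), lo=3 mid=5 ⇒ [8, 11, 11, 12, 12, 11, 12, 12, 12, 11]
11<12: swap(3,5), lo=4 mid=6 ⇒ [8, 11, 11, 11, 12, 12, 12, 12, 12, 11]
12=12: mid=7
12=12: mid=8
12=12: mid=9
11<12: swap(4,9), lo=5 mid=10 ⇒ [8, 11, 11, 11, 11, 12, 12, 12, 12, 12]
done. lo=5 hi=9; data=[8, 11, 11, 11, 11, 12, 12, 12, 12, 12]

[8, 11, 11, 11, 11, 12, 12, 12, 12, 12]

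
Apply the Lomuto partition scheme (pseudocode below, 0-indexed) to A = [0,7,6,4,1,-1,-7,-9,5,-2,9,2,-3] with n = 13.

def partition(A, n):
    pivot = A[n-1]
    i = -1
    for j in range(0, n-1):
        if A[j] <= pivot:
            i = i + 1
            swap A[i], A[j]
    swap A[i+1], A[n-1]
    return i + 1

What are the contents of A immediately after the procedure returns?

[-7,-9,-3,4,1,-1,0,7,5,-2,9,2,6]

pivot=-3, i=-1
j=0: 0>-3, skip
j=1: 7>-3, skip
j=2: 6>-3, skip
j=3: 4>-3, skip
j=4: 1>-3, skip
j=5: -1>-3, skip
j=6: -7≤-3, i=0, swap(0,6) ⇒ [-7,7,6,4,1,-1,0,-9,5,-2,9,2,-3]
j=7: -9≤-3, i=1, swap(1,7) ⇒ [-7,-9,6,4,1,-1,0,7,5,-2,9,2,-3]
j=8: 5>-3, skip
j=9: -2>-3, skip
j=10: 9>-3, skip
j=11: 2>-3, skip
swap(2,12) ⇒ [-7,-9,-3,4,1,-1,0,7,5,-2,9,2,6]; return 2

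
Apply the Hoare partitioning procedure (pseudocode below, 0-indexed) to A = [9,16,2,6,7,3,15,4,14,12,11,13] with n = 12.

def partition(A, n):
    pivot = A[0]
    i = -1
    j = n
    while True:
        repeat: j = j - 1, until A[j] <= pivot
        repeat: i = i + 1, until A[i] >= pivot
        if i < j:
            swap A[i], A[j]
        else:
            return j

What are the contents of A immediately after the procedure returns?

[4,3,2,6,7,16,15,9,14,12,11,13]

pivot=9
j stops at 7 (4), i stops at 0 (9); swap ⇒ [4,16,2,6,7,3,15,9,14,12,11,13]
j stops at 5 (3), i stops at 1 (16); swap ⇒ [4,3,2,6,7,16,15,9,14,12,11,13]
j stops at 4, i stops at 5; i≥j ⇒ return 4. A=[4,3,2,6,7,16,15,9,14,12,11,13]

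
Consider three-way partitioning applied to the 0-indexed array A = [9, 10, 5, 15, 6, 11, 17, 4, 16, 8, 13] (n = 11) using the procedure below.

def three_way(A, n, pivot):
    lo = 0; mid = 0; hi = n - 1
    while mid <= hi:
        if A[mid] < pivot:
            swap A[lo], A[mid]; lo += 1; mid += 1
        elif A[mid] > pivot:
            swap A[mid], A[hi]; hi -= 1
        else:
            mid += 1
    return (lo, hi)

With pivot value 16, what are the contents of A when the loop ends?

lo=0 mid=0 hi=10
9<16: swap(0,0), lo=1 mid=1 ⇒ [9, 10, 5, 15, 6, 11, 17, 4, 16, 8, 13]
10<16: swap(1,1), lo=2 mid=2 ⇒ [9, 10, 5, 15, 6, 11, 17, 4, 16, 8, 13]
5<16: swap(2,2), lo=3 mid=3 ⇒ [9, 10, 5, 15, 6, 11, 17, 4, 16, 8, 13]
15<16: swap(3,3), lo=4 mid=4 ⇒ [9, 10, 5, 15, 6, 11, 17, 4, 16, 8, 13]
6<16: swap(4,4), lo=5 mid=5 ⇒ [9, 10, 5, 15, 6, 11, 17, 4, 16, 8, 13]
11<16: swap(5,5), lo=6 mid=6 ⇒ [9, 10, 5, 15, 6, 11, 17, 4, 16, 8, 13]
17>16: swap(6,10), hi=9 ⇒ [9, 10, 5, 15, 6, 11, 13, 4, 16, 8, 17]
13<16: swap(6,6), lo=7 mid=7 ⇒ [9, 10, 5, 15, 6, 11, 13, 4, 16, 8, 17]
4<16: swap(7,7), lo=8 mid=8 ⇒ [9, 10, 5, 15, 6, 11, 13, 4, 16, 8, 17]
16=16: mid=9
8<16: swap(8,9), lo=9 mid=10 ⇒ [9, 10, 5, 15, 6, 11, 13, 4, 8, 16, 17]
done. lo=9 hi=9; A=[9, 10, 5, 15, 6, 11, 13, 4, 8, 16, 17]

[9, 10, 5, 15, 6, 11, 13, 4, 8, 16, 17]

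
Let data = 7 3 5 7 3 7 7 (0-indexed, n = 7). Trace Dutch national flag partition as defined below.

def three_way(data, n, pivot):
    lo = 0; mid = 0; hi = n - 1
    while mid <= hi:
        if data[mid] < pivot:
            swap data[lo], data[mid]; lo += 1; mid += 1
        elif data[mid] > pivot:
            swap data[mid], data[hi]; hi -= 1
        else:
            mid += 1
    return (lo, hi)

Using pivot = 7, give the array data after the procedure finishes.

pivot = 7; lo=0, mid=0, hi=6
data[mid]=7=7: mid=1
data[mid]=3<7: swap data[0],data[1]; lo=1,mid=2 → 3 7 5 7 3 7 7
data[mid]=5<7: swap data[1],data[2]; lo=2,mid=3 → 3 5 7 7 3 7 7
data[mid]=7=7: mid=4
data[mid]=3<7: swap data[2],data[4]; lo=3,mid=5 → 3 5 3 7 7 7 7
data[mid]=7=7: mid=6
data[mid]=7=7: mid=7
end: lo=3, hi=6; data = 3 5 3 7 7 7 7

3 5 3 7 7 7 7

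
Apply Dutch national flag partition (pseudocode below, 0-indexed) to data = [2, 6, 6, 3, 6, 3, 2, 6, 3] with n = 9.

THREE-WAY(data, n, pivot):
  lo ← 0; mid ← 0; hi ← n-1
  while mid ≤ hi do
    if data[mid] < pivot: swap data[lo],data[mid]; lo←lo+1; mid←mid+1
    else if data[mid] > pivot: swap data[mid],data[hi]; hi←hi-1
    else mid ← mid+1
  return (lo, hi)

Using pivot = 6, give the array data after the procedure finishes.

lo=0 mid=0 hi=8
2<6: swap(0,0), lo=1 mid=1 ⇒ [2, 6, 6, 3, 6, 3, 2, 6, 3]
6=6: mid=2
6=6: mid=3
3<6: swap(1,3), lo=2 mid=4 ⇒ [2, 3, 6, 6, 6, 3, 2, 6, 3]
6=6: mid=5
3<6: swap(2,5), lo=3 mid=6 ⇒ [2, 3, 3, 6, 6, 6, 2, 6, 3]
2<6: swap(3,6), lo=4 mid=7 ⇒ [2, 3, 3, 2, 6, 6, 6, 6, 3]
6=6: mid=8
3<6: swap(4,8), lo=5 mid=9 ⇒ [2, 3, 3, 2, 3, 6, 6, 6, 6]
done. lo=5 hi=8; data=[2, 3, 3, 2, 3, 6, 6, 6, 6]

[2, 3, 3, 2, 3, 6, 6, 6, 6]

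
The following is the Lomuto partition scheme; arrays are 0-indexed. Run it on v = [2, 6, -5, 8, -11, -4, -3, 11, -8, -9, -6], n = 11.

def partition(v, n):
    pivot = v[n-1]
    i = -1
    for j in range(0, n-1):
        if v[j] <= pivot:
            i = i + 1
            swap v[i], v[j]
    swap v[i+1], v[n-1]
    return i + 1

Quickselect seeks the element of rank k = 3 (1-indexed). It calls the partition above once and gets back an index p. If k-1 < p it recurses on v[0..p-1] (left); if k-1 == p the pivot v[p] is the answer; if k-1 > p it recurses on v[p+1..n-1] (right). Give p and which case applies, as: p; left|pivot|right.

3; left

pivot=-6, i=-1
j=0: 2>-6, skip
j=1: 6>-6, skip
j=2: -5>-6, skip
j=3: 8>-6, skip
j=4: -11≤-6, i=0, swap(0,4) ⇒ [-11, 6, -5, 8, 2, -4, -3, 11, -8, -9, -6]
j=5: -4>-6, skip
j=6: -3>-6, skip
j=7: 11>-6, skip
j=8: -8≤-6, i=1, swap(1,8) ⇒ [-11, -8, -5, 8, 2, -4, -3, 11, 6, -9, -6]
j=9: -9≤-6, i=2, swap(2,9) ⇒ [-11, -8, -9, 8, 2, -4, -3, 11, 6, -5, -6]
swap(3,10) ⇒ [-11, -8, -9, -6, 2, -4, -3, 11, 6, -5, 8]; return 3
p = 3; k-1 = 2 < 3 ⇒ left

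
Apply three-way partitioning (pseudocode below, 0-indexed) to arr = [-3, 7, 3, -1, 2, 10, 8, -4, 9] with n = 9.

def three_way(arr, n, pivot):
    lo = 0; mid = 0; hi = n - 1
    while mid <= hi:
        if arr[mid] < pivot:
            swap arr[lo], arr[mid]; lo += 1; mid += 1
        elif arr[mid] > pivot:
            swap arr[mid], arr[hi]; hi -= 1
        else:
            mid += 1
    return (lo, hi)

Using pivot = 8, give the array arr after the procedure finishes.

lo=0 mid=0 hi=8
-3<8: swap(0,0), lo=1 mid=1 ⇒ [-3, 7, 3, -1, 2, 10, 8, -4, 9]
7<8: swap(1,1), lo=2 mid=2 ⇒ [-3, 7, 3, -1, 2, 10, 8, -4, 9]
3<8: swap(2,2), lo=3 mid=3 ⇒ [-3, 7, 3, -1, 2, 10, 8, -4, 9]
-1<8: swap(3,3), lo=4 mid=4 ⇒ [-3, 7, 3, -1, 2, 10, 8, -4, 9]
2<8: swap(4,4), lo=5 mid=5 ⇒ [-3, 7, 3, -1, 2, 10, 8, -4, 9]
10>8: swap(5,8), hi=7 ⇒ [-3, 7, 3, -1, 2, 9, 8, -4, 10]
9>8: swap(5,7), hi=6 ⇒ [-3, 7, 3, -1, 2, -4, 8, 9, 10]
-4<8: swap(5,5), lo=6 mid=6 ⇒ [-3, 7, 3, -1, 2, -4, 8, 9, 10]
8=8: mid=7
done. lo=6 hi=6; arr=[-3, 7, 3, -1, 2, -4, 8, 9, 10]

[-3, 7, 3, -1, 2, -4, 8, 9, 10]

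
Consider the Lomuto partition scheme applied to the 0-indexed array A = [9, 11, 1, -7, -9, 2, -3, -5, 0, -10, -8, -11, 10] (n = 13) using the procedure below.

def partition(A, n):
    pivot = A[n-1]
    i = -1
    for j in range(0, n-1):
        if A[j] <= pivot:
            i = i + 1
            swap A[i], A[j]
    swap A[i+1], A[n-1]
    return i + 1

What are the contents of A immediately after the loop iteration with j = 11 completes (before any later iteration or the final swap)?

pivot = A[12] = 10; i = -1
j=0: A[0]=9 ≤ 10 → i=0, swap A[0],A[0] (no change) → [9, 11, 1, -7, -9, 2, -3, -5, 0, -10, -8, -11, 10]
j=1: A[1]=11 > 10 → no swap
j=2: A[2]=1 ≤ 10 → i=1, swap A[1],A[2] → [9, 1, 11, -7, -9, 2, -3, -5, 0, -10, -8, -11, 10]
j=3: A[3]=-7 ≤ 10 → i=2, swap A[2],A[3] → [9, 1, -7, 11, -9, 2, -3, -5, 0, -10, -8, -11, 10]
j=4: A[4]=-9 ≤ 10 → i=3, swap A[3],A[4] → [9, 1, -7, -9, 11, 2, -3, -5, 0, -10, -8, -11, 10]
j=5: A[5]=2 ≤ 10 → i=4, swap A[4],A[5] → [9, 1, -7, -9, 2, 11, -3, -5, 0, -10, -8, -11, 10]
j=6: A[6]=-3 ≤ 10 → i=5, swap A[5],A[6] → [9, 1, -7, -9, 2, -3, 11, -5, 0, -10, -8, -11, 10]
j=7: A[7]=-5 ≤ 10 → i=6, swap A[6],A[7] → [9, 1, -7, -9, 2, -3, -5, 11, 0, -10, -8, -11, 10]
j=8: A[8]=0 ≤ 10 → i=7, swap A[7],A[8] → [9, 1, -7, -9, 2, -3, -5, 0, 11, -10, -8, -11, 10]
j=9: A[9]=-10 ≤ 10 → i=8, swap A[8],A[9] → [9, 1, -7, -9, 2, -3, -5, 0, -10, 11, -8, -11, 10]
j=10: A[10]=-8 ≤ 10 → i=9, swap A[9],A[10] → [9, 1, -7, -9, 2, -3, -5, 0, -10, -8, 11, -11, 10]
j=11: A[11]=-11 ≤ 10 → i=10, swap A[10],A[11] → [9, 1, -7, -9, 2, -3, -5, 0, -10, -8, -11, 11, 10]
(after j=11) A = [9, 1, -7, -9, 2, -3, -5, 0, -10, -8, -11, 11, 10]

[9, 1, -7, -9, 2, -3, -5, 0, -10, -8, -11, 11, 10]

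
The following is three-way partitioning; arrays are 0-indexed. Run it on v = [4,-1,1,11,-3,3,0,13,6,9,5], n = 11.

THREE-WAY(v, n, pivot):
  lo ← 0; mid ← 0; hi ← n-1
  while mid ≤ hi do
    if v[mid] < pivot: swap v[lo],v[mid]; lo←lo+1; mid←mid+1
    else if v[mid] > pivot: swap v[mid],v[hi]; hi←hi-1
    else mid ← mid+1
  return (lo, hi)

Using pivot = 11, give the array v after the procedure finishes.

lo=0 mid=0 hi=10
4<11: swap(0,0), lo=1 mid=1 ⇒ [4,-1,1,11,-3,3,0,13,6,9,5]
-1<11: swap(1,1), lo=2 mid=2 ⇒ [4,-1,1,11,-3,3,0,13,6,9,5]
1<11: swap(2,2), lo=3 mid=3 ⇒ [4,-1,1,11,-3,3,0,13,6,9,5]
11=11: mid=4
-3<11: swap(3,4), lo=4 mid=5 ⇒ [4,-1,1,-3,11,3,0,13,6,9,5]
3<11: swap(4,5), lo=5 mid=6 ⇒ [4,-1,1,-3,3,11,0,13,6,9,5]
0<11: swap(5,6), lo=6 mid=7 ⇒ [4,-1,1,-3,3,0,11,13,6,9,5]
13>11: swap(7,10), hi=9 ⇒ [4,-1,1,-3,3,0,11,5,6,9,13]
5<11: swap(6,7), lo=7 mid=8 ⇒ [4,-1,1,-3,3,0,5,11,6,9,13]
6<11: swap(7,8), lo=8 mid=9 ⇒ [4,-1,1,-3,3,0,5,6,11,9,13]
9<11: swap(8,9), lo=9 mid=10 ⇒ [4,-1,1,-3,3,0,5,6,9,11,13]
done. lo=9 hi=9; v=[4,-1,1,-3,3,0,5,6,9,11,13]

[4,-1,1,-3,3,0,5,6,9,11,13]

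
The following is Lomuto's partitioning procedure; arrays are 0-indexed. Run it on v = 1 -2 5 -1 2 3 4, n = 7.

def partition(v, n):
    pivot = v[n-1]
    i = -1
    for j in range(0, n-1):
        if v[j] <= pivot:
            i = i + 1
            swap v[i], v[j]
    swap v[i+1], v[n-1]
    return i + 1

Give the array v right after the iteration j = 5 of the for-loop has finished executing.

1 -2 -1 2 3 5 4

pivot = v[6] = 4; i = -1
j=0: v[0]=1 ≤ 4 → i=0, swap v[0],v[0] (no change) → 1 -2 5 -1 2 3 4
j=1: v[1]=-2 ≤ 4 → i=1, swap v[1],v[1] (no change) → 1 -2 5 -1 2 3 4
j=2: v[2]=5 > 4 → no swap
j=3: v[3]=-1 ≤ 4 → i=2, swap v[2],v[3] → 1 -2 -1 5 2 3 4
j=4: v[4]=2 ≤ 4 → i=3, swap v[3],v[4] → 1 -2 -1 2 5 3 4
j=5: v[5]=3 ≤ 4 → i=4, swap v[4],v[5] → 1 -2 -1 2 3 5 4
(after j=5) v = 1 -2 -1 2 3 5 4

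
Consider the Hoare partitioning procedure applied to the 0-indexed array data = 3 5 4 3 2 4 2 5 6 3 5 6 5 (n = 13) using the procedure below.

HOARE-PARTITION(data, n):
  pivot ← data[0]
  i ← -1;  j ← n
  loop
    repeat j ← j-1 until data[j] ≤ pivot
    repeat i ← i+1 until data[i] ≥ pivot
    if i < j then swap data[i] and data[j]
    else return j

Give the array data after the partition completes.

3 2 2 3 4 4 5 5 6 3 5 6 5

pivot = data[0] = 3; i = -1, j = 13
j→9 (data[9]=3≤3), i→0 (data[0]=3≥3); i<j, swap → 3 5 4 3 2 4 2 5 6 3 5 6 5
j→6 (data[6]=2≤3), i→1 (data[1]=5≥3); i<j, swap → 3 2 4 3 2 4 5 5 6 3 5 6 5
j→4 (data[4]=2≤3), i→2 (data[2]=4≥3); i<j, swap → 3 2 2 3 4 4 5 5 6 3 5 6 5
j→3, i→3; i≥j, return j=3. data = 3 2 2 3 4 4 5 5 6 3 5 6 5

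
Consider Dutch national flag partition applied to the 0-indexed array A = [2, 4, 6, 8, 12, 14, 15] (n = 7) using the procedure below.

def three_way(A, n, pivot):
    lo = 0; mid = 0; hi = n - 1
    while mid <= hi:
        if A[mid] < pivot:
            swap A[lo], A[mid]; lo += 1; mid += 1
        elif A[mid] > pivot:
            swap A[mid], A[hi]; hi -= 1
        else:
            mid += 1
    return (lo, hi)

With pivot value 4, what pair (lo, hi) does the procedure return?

pivot = 4; lo=0, mid=0, hi=6
A[mid]=2<4: swap A[0],A[0]; lo=1,mid=1 → [2, 4, 6, 8, 12, 14, 15]
A[mid]=4=4: mid=2
A[mid]=6>4: swap A[2],A[6]; hi=5 → [2, 4, 15, 8, 12, 14, 6]
A[mid]=15>4: swap A[2],A[5]; hi=4 → [2, 4, 14, 8, 12, 15, 6]
A[mid]=14>4: swap A[2],A[4]; hi=3 → [2, 4, 12, 8, 14, 15, 6]
A[mid]=12>4: swap A[2],A[3]; hi=2 → [2, 4, 8, 12, 14, 15, 6]
A[mid]=8>4: swap A[2],A[2]; hi=1 → [2, 4, 8, 12, 14, 15, 6]
end: lo=1, hi=1; A = [2, 4, 8, 12, 14, 15, 6]

(1, 1)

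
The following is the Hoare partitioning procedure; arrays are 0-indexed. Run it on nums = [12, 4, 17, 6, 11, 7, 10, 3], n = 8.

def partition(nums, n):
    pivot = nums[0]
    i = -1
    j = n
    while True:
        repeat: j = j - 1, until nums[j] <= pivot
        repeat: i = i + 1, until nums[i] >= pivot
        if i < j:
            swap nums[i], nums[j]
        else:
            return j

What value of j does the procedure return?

5

pivot = nums[0] = 12; i = -1, j = 8
j→7 (nums[7]=3≤12), i→0 (nums[0]=12≥12); i<j, swap → [3, 4, 17, 6, 11, 7, 10, 12]
j→6 (nums[6]=10≤12), i→2 (nums[2]=17≥12); i<j, swap → [3, 4, 10, 6, 11, 7, 17, 12]
j→5, i→6; i≥j, return j=5. nums = [3, 4, 10, 6, 11, 7, 17, 12]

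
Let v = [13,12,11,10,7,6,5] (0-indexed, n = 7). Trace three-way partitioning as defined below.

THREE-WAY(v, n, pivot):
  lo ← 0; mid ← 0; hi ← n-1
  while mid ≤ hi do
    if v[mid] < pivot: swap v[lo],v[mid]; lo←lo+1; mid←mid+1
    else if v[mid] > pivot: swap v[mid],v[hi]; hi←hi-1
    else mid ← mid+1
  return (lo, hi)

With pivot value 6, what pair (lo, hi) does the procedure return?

(1, 1)

pivot = 6; lo=0, mid=0, hi=6
v[mid]=13>6: swap v[0],v[6]; hi=5 → [5,12,11,10,7,6,13]
v[mid]=5<6: swap v[0],v[0]; lo=1,mid=1 → [5,12,11,10,7,6,13]
v[mid]=12>6: swap v[1],v[5]; hi=4 → [5,6,11,10,7,12,13]
v[mid]=6=6: mid=2
v[mid]=11>6: swap v[2],v[4]; hi=3 → [5,6,7,10,11,12,13]
v[mid]=7>6: swap v[2],v[3]; hi=2 → [5,6,10,7,11,12,13]
v[mid]=10>6: swap v[2],v[2]; hi=1 → [5,6,10,7,11,12,13]
end: lo=1, hi=1; v = [5,6,10,7,11,12,13]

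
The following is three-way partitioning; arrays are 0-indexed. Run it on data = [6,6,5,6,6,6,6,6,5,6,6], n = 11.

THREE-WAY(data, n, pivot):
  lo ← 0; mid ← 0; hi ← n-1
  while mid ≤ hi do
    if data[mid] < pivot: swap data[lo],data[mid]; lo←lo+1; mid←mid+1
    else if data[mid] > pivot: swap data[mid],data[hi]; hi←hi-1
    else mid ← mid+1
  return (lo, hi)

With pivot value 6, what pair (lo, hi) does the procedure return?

(2, 10)

lo=0 mid=0 hi=10
6=6: mid=1
6=6: mid=2
5<6: swap(0,2), lo=1 mid=3 ⇒ [5,6,6,6,6,6,6,6,5,6,6]
6=6: mid=4
6=6: mid=5
6=6: mid=6
6=6: mid=7
6=6: mid=8
5<6: swap(1,8), lo=2 mid=9 ⇒ [5,5,6,6,6,6,6,6,6,6,6]
6=6: mid=10
6=6: mid=11
done. lo=2 hi=10; data=[5,5,6,6,6,6,6,6,6,6,6]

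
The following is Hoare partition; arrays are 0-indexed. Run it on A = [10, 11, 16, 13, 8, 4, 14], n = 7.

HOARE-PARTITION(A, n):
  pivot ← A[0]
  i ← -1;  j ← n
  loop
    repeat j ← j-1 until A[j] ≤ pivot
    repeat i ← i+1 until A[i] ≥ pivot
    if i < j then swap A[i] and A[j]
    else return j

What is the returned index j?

1

pivot=10
j stops at 5 (4), i stops at 0 (10); swap ⇒ [4, 11, 16, 13, 8, 10, 14]
j stops at 4 (8), i stops at 1 (11); swap ⇒ [4, 8, 16, 13, 11, 10, 14]
j stops at 1, i stops at 2; i≥j ⇒ return 1. A=[4, 8, 16, 13, 11, 10, 14]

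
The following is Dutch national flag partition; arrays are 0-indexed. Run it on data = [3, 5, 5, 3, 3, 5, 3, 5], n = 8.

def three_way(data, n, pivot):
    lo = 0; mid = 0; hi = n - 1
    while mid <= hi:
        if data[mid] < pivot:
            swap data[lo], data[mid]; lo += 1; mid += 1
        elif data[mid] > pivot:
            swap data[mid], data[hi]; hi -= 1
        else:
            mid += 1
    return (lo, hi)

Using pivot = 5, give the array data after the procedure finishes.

pivot = 5; lo=0, mid=0, hi=7
data[mid]=3<5: swap data[0],data[0]; lo=1,mid=1 → [3, 5, 5, 3, 3, 5, 3, 5]
data[mid]=5=5: mid=2
data[mid]=5=5: mid=3
data[mid]=3<5: swap data[1],data[3]; lo=2,mid=4 → [3, 3, 5, 5, 3, 5, 3, 5]
data[mid]=3<5: swap data[2],data[4]; lo=3,mid=5 → [3, 3, 3, 5, 5, 5, 3, 5]
data[mid]=5=5: mid=6
data[mid]=3<5: swap data[3],data[6]; lo=4,mid=7 → [3, 3, 3, 3, 5, 5, 5, 5]
data[mid]=5=5: mid=8
end: lo=4, hi=7; data = [3, 3, 3, 3, 5, 5, 5, 5]

[3, 3, 3, 3, 5, 5, 5, 5]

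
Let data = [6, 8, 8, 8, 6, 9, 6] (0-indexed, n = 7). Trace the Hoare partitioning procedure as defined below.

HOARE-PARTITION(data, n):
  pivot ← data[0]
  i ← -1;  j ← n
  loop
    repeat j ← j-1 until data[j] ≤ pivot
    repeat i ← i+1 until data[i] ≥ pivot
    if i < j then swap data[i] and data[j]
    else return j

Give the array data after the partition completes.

pivot = data[0] = 6; i = -1, j = 7
j→6 (data[6]=6≤6), i→0 (data[0]=6≥6); i<j, swap → [6, 8, 8, 8, 6, 9, 6]
j→4 (data[4]=6≤6), i→1 (data[1]=8≥6); i<j, swap → [6, 6, 8, 8, 8, 9, 6]
j→1, i→2; i≥j, return j=1. data = [6, 6, 8, 8, 8, 9, 6]

[6, 6, 8, 8, 8, 9, 6]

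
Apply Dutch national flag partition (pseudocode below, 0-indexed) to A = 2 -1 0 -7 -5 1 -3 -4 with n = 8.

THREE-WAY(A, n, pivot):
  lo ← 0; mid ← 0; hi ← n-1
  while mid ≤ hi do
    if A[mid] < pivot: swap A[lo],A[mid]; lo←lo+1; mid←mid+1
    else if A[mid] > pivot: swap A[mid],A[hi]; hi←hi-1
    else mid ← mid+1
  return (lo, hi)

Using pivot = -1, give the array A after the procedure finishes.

-4 -3 -7 -5 -1 1 0 2

pivot = -1; lo=0, mid=0, hi=7
A[mid]=2>-1: swap A[0],A[7]; hi=6 → -4 -1 0 -7 -5 1 -3 2
A[mid]=-4<-1: swap A[0],A[0]; lo=1,mid=1 → -4 -1 0 -7 -5 1 -3 2
A[mid]=-1=-1: mid=2
A[mid]=0>-1: swap A[2],A[6]; hi=5 → -4 -1 -3 -7 -5 1 0 2
A[mid]=-3<-1: swap A[1],A[2]; lo=2,mid=3 → -4 -3 -1 -7 -5 1 0 2
A[mid]=-7<-1: swap A[2],A[3]; lo=3,mid=4 → -4 -3 -7 -1 -5 1 0 2
A[mid]=-5<-1: swap A[3],A[4]; lo=4,mid=5 → -4 -3 -7 -5 -1 1 0 2
A[mid]=1>-1: swap A[5],A[5]; hi=4 → -4 -3 -7 -5 -1 1 0 2
end: lo=4, hi=4; A = -4 -3 -7 -5 -1 1 0 2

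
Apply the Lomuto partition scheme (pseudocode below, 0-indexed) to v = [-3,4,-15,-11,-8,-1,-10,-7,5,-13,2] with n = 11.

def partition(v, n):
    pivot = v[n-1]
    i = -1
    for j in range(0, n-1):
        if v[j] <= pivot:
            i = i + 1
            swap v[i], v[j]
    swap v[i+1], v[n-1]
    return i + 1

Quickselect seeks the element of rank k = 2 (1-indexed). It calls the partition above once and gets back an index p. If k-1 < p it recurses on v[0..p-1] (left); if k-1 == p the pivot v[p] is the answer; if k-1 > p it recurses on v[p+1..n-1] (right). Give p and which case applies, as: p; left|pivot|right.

8; left

pivot=2, i=-1
j=0: -3≤2, i=0, swap(0,0) ⇒ [-3,4,-15,-11,-8,-1,-10,-7,5,-13,2]
j=1: 4>2, skip
j=2: -15≤2, i=1, swap(1,2) ⇒ [-3,-15,4,-11,-8,-1,-10,-7,5,-13,2]
j=3: -11≤2, i=2, swap(2,3) ⇒ [-3,-15,-11,4,-8,-1,-10,-7,5,-13,2]
j=4: -8≤2, i=3, swap(3,4) ⇒ [-3,-15,-11,-8,4,-1,-10,-7,5,-13,2]
j=5: -1≤2, i=4, swap(4,5) ⇒ [-3,-15,-11,-8,-1,4,-10,-7,5,-13,2]
j=6: -10≤2, i=5, swap(5,6) ⇒ [-3,-15,-11,-8,-1,-10,4,-7,5,-13,2]
j=7: -7≤2, i=6, swap(6,7) ⇒ [-3,-15,-11,-8,-1,-10,-7,4,5,-13,2]
j=8: 5>2, skip
j=9: -13≤2, i=7, swap(7,9) ⇒ [-3,-15,-11,-8,-1,-10,-7,-13,5,4,2]
swap(8,10) ⇒ [-3,-15,-11,-8,-1,-10,-7,-13,2,4,5]; return 8
p = 8; k-1 = 1 < 8 ⇒ left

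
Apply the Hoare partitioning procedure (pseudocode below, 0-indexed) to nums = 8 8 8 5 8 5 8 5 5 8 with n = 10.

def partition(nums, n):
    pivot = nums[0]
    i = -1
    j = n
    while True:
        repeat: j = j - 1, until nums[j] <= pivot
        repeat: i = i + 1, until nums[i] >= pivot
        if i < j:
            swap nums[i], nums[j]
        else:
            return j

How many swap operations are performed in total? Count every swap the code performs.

4

pivot=8
j stops at 9 (8), i stops at 0 (8); swap ⇒ 8 8 8 5 8 5 8 5 5 8
j stops at 8 (5), i stops at 1 (8); swap ⇒ 8 5 8 5 8 5 8 5 8 8
j stops at 7 (5), i stops at 2 (8); swap ⇒ 8 5 5 5 8 5 8 8 8 8
j stops at 6 (8), i stops at 4 (8); swap ⇒ 8 5 5 5 8 5 8 8 8 8
j stops at 5, i stops at 6; i≥j ⇒ return 5. nums=8 5 5 5 8 5 8 8 8 8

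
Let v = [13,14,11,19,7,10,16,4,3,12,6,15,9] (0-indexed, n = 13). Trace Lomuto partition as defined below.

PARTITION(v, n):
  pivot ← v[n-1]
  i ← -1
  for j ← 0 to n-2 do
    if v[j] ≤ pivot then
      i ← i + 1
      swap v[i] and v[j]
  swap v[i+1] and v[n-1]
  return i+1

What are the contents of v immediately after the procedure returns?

[7,4,3,6,9,10,16,14,11,12,19,15,13]

pivot=9, i=-1
j=0: 13>9, skip
j=1: 14>9, skip
j=2: 11>9, skip
j=3: 19>9, skip
j=4: 7≤9, i=0, swap(0,4) ⇒ [7,14,11,19,13,10,16,4,3,12,6,15,9]
j=5: 10>9, skip
j=6: 16>9, skip
j=7: 4≤9, i=1, swap(1,7) ⇒ [7,4,11,19,13,10,16,14,3,12,6,15,9]
j=8: 3≤9, i=2, swap(2,8) ⇒ [7,4,3,19,13,10,16,14,11,12,6,15,9]
j=9: 12>9, skip
j=10: 6≤9, i=3, swap(3,10) ⇒ [7,4,3,6,13,10,16,14,11,12,19,15,9]
j=11: 15>9, skip
swap(4,12) ⇒ [7,4,3,6,9,10,16,14,11,12,19,15,13]; return 4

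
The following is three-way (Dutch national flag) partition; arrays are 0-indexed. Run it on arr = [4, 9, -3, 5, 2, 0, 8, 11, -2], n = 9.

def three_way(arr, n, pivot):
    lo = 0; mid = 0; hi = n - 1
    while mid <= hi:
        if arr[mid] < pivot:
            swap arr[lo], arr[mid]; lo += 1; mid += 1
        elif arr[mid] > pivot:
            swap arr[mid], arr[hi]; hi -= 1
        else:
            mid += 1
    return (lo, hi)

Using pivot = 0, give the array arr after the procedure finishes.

[-2, -3, 0, 2, 5, 8, 11, 9, 4]

pivot = 0; lo=0, mid=0, hi=8
arr[mid]=4>0: swap arr[0],arr[8]; hi=7 → [-2, 9, -3, 5, 2, 0, 8, 11, 4]
arr[mid]=-2<0: swap arr[0],arr[0]; lo=1,mid=1 → [-2, 9, -3, 5, 2, 0, 8, 11, 4]
arr[mid]=9>0: swap arr[1],arr[7]; hi=6 → [-2, 11, -3, 5, 2, 0, 8, 9, 4]
arr[mid]=11>0: swap arr[1],arr[6]; hi=5 → [-2, 8, -3, 5, 2, 0, 11, 9, 4]
arr[mid]=8>0: swap arr[1],arr[5]; hi=4 → [-2, 0, -3, 5, 2, 8, 11, 9, 4]
arr[mid]=0=0: mid=2
arr[mid]=-3<0: swap arr[1],arr[2]; lo=2,mid=3 → [-2, -3, 0, 5, 2, 8, 11, 9, 4]
arr[mid]=5>0: swap arr[3],arr[4]; hi=3 → [-2, -3, 0, 2, 5, 8, 11, 9, 4]
arr[mid]=2>0: swap arr[3],arr[3]; hi=2 → [-2, -3, 0, 2, 5, 8, 11, 9, 4]
end: lo=2, hi=2; arr = [-2, -3, 0, 2, 5, 8, 11, 9, 4]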